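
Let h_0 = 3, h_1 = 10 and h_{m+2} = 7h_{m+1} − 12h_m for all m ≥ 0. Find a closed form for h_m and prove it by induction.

Claim: h_m = 2·3^m + 4^m.

Base cases: h_0 = 3 and 2·3^0 + 4^0 = 3; h_1 = 10 and 2·3^1 + 4^1 = 10.
Assume h_j = 2·3^j + 4^j for all 0 ≤ j ≤ r, where r ≥ 1.
Then h_{r+1} = 7h_r − 12h_{r−1} = 7·(2·3^r + 4^r) − 12·(2·3^{r−1} + 4^{r−1}) = 2·(7·3 − 12)3^{r−1} + (7·4 − 12)4^{r−1} = 18·3^{r−1} + 16·4^{r−1} = 2·3^{r+1} + 4^{r+1}.
So the formula holds for r+1, and by strong induction h_m = 2·3^m + 4^m for all m ≥ 0.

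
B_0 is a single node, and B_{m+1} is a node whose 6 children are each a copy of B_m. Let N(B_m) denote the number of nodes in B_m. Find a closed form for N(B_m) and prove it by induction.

Claim: N(B_m) = (6^{m+1} − 1)/5.

Base case: N(B_0) = 1, and (6^{0+1} − 1)/5 = 1.
Assume N(B_r) = (6^{r+1} − 1)/5.
Then N(B_{r+1}) = 1 + 6N(B_r) = 1 + 6·(6^{r+1} − 1)/5 = 1 + (6^{r+2} − 6)/5 = (5 + 6^{r+2} − 6)/5 = (6^{r+2} − 1)/5.
Hence N(B_m) = (6^{m+1} − 1)/5 for every m ≥ 0, by induction.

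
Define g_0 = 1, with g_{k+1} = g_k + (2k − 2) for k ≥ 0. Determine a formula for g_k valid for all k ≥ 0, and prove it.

Claim: g_k = k^2 − 3k + 1.

Base case: g_0 = 1, and 0^2 − 3·0 + 1 = 1.
Assume g_m = m^2 − 3m + 1.
Then g_{m+1} = g_m + (2m − 2) = (m^2 − 3m + 1) + (2m − 2) = m^2 − m − 1,
and (m+1)^2 − 3·(m+1) + 1 = m^2 − m − 1.
This completes the inductive step, so g_k = k^2 − 3k + 1 for all k ≥ 0.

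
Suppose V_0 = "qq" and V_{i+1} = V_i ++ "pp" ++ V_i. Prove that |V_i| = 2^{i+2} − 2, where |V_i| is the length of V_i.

Base case: |V_0| = 2, and 2^{0+2} − 2 = 2.
Assume |V_j| = 2^{j+2} − 2.
Then |V_{j+1}| = |V_j| + 2 + |V_j| = 2|V_j| + 2 = 2(2^{j+2} − 2) + 2 = 2^{j+3} − 4 + 2 = 2^{j+3} − 2.
By induction, |V_i| = 2^{i+2} − 2 for all i ≥ 0.

|V_i| = 2^{i+2} − 2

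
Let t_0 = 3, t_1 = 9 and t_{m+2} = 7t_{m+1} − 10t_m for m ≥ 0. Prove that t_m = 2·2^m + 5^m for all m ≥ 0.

Base cases: t_0 = 3 and 2·2^0 + 5^0 = 3; t_1 = 9 and 2·2^1 + 5^1 = 9.
Assume t_i = 2·2^i + 5^i for all 0 ≤ i ≤ j, where j ≥ 1.
Then t_{j+1} = 7t_j − 10t_{j−1} = 7·(2·2^j + 5^j) − 10·(2·2^{j−1} + 5^{j−1}) = 2·(7·2 − 10)2^{j−1} + (7·5 − 10)5^{j−1} = 8·2^{j−1} + 25·5^{j−1} = 2·2^{j+1} + 5^{j+1}.
This completes the inductive step, so t_m = 2·2^m + 5^m for all m ≥ 0.

t_m = 2·2^m + 5^m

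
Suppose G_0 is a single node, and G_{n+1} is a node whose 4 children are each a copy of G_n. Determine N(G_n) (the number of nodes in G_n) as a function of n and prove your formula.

Claim: N(G_n) = (4^{n+1} − 1)/3.

Base case: N(G_0) = 1, and (4^{0+1} − 1)/3 = 1.
Assume N(G_r) = (4^{r+1} − 1)/3.
Then N(G_{r+1}) = 1 + 4N(G_r) = 1 + 4·(4^{r+1} − 1)/3 = 1 + (4^{r+2} − 4)/3 = (3 + 4^{r+2} − 4)/3 = (4^{r+2} − 1)/3.
This completes the inductive step, so N(G_n) = (4^{n+1} − 1)/3 for all n ≥ 0.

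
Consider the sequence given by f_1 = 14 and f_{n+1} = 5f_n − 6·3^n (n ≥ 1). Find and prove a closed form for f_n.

Claim: f_n = 5^n + 3·3^n.

Base case: f_1 = 14, and 5^1 + 3·3^1 = 5 + 9 = 14.
Assume f_m = 5^m + 3·3^m for some m ≥ 1.
Then f_{m+1} = 5f_m − 6·3^m = 5·(5^m + 3·3^m) − 6·3^m = 5^{m+1} + 15·3^m − 6·3^m = 5^{m+1} + 9·3^m = 5^{m+1} + 3·3^{m+1}.
So the formula holds for m+1, and by induction f_n = 5^n + 3·3^n for all n ≥ 1.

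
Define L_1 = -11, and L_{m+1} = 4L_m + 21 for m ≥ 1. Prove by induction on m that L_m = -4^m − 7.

Base case: L_1 = -11, and -4^1 − 7 = -4 − 7 = -11.
Assume L_r = -4^r − 7 for some r ≥ 1.
Then L_{r+1} = 4L_r + 21 = 4·(-4^r − 7) + 21 = -4^{r+1} − 28 + 21 = -4^{r+1} − 7.
This completes the inductive step, so L_m = -4^m − 7 for all m ≥ 1.

L_m = -4^m − 7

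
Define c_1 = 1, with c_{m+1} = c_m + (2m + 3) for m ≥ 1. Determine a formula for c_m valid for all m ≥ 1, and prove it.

Claim: c_m = m^2 + 2m − 2.

Base case: c_1 = 1, and 1^2 + 2·1 − 2 = 1.
Assume c_r = r^2 + 2r − 2.
Then c_{r+1} = c_r + (2r + 3) = (r^2 + 2r − 2) + (2r + 3) = r^2 + 4r + 1,
and (r+1)^2 + 2·(r+1) − 2 = r^2 + 4r + 1.
This completes the inductive step, so c_m = m^2 + 2m − 2 for all m ≥ 1.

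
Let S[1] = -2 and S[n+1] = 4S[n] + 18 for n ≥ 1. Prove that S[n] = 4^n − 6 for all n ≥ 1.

Base case: S[1] = -2, and 4^1 − 6 = 4 − 6 = -2.
Assume S[m] = 4^m − 6 for some m ≥ 1.
Then S[m+1] = 4S[m] + 18 = 4·(4^m − 6) + 18 = 4^{m+1} − 24 + 18 = 4^{m+1} − 6.
This completes the inductive step, so S[n] = 4^n − 6 for all n ≥ 1.

S[n] = 4^n − 6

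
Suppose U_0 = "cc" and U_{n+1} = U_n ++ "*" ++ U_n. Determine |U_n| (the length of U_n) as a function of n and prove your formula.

Claim: |U_n| = 3·2^n − 1.

Base case: |U_0| = 2, and 3·2^0 − 1 = 2.
Assume |U_m| = 3·2^m − 1.
Then |U_{m+1}| = |U_m| + 1 + |U_m| = 2|U_m| + 1 = 2(3·2^m − 1) + 1 = 3·2^{m+1} − 2 + 1 = 3·2^{m+1} − 1.
By induction, |U_n| = 3·2^n − 1 for all n ≥ 0.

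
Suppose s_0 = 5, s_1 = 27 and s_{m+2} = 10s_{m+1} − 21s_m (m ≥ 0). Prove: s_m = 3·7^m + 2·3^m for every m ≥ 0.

Base cases: s_0 = 5 and 3·7^0 + 2·3^0 = 5; s_1 = 27 and 3·7^1 + 2·3^1 = 27.
Assume s_j = 3·7^j + 2·3^j for all 0 ≤ j ≤ k, where k ≥ 1.
Then s_{k+1} = 10s_k − 21s_{k−1} = 10·(3·7^k + 2·3^k) − 21·(3·7^{k−1} + 2·3^{k−1}) = 3·(10·7 − 21)7^{k−1} + 2·(10·3 − 21)3^{k−1} = 147·7^{k−1} + 18·3^{k−1} = 3·7^{k+1} + 2·3^{k+1}.
Hence s_m = 3·7^m + 2·3^m for every m ≥ 0, by strong induction.

s_m = 3·7^m + 2·3^m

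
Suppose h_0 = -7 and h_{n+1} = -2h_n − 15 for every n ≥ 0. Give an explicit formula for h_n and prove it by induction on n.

Claim: h_n = -2·(-2)^n − 5.

Base case: h_0 = -7, and -2·(-2)^0 − 5 = -2 − 5 = -7.
Assume h_k = -2·(-2)^k − 5 for some k ≥ 0.
Then h_{k+1} = -2h_k − 15 = -2·(-2·(-2)^k − 5) − 15 = 4·(-2)^k + 10 − 15 = -2·(-2)^{k+1} − 5.
So the formula holds for k+1, and by induction h_n = -2·(-2)^n − 5 for all n ≥ 0.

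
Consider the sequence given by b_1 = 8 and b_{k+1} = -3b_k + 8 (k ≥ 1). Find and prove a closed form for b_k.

Claim: b_k = -2·(-3)^k + 2.

Base case: b_1 = 8, and -2·(-3)^1 + 2 = 6 + 2 = 8.
Assume b_j = -2·(-3)^j + 2 for some j ≥ 1.
Then b_{j+1} = -3b_j + 8 = -3·(-2·(-3)^j + 2) + 8 = 6·(-3)^j − 6 + 8 = -2·(-3)^{j+1} + 2.
This completes the inductive step, so b_k = -2·(-3)^k + 2 for all k ≥ 1.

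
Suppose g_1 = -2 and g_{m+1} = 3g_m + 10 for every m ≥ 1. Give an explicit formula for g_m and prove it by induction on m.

Claim: g_m = 3^m − 5.

Base case: g_1 = -2, and 3^1 − 5 = 3 − 5 = -2.
Assume g_j = 3^j − 5 for some j ≥ 1.
Then g_{j+1} = 3g_j + 10 = 3·(3^j − 5) + 10 = 3^{j+1} − 15 + 10 = 3^{j+1} − 5.
Hence g_m = 3^m − 5 for every m ≥ 1, by induction.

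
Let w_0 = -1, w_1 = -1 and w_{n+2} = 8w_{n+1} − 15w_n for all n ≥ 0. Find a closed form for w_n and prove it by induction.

Claim: w_n = 5^n − 2·3^n.

Base cases: w_0 = -1 and 5^0 − 2·3^0 = -1; w_1 = -1 and 5^1 − 2·3^1 = -1.
Assume w_j = 5^j − 2·3^j for all 0 ≤ j ≤ k, where k ≥ 1.
Then w_{k+1} = 8w_k − 15w_{k−1} = 8·(5^k − 2·3^k) − 15·(5^{k−1} − 2·3^{k−1}) = (8·5 − 15)5^{k−1} − 2·(8·3 − 15)3^{k−1} = 25·5^{k−1} − 18·3^{k−1} = 5^{k+1} − 2·3^{k+1}.
So the formula holds for k+1, and by strong induction w_n = 5^n − 2·3^n for all n ≥ 0.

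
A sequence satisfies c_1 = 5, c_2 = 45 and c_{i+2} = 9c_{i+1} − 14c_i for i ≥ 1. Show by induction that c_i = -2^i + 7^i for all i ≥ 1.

Base cases: c_1 = 5 and -2^1 + 7^1 = 5; c_2 = 45 and -2^2 + 7^2 = 45.
Assume c_t = -2^t + 7^t for all 1 ≤ t ≤ j, where j ≥ 2.
Then c_{j+1} = 9c_j − 14c_{j−1} = 9·(-2^j + 7^j) − 14·(-2^{j−1} + 7^{j−1}) = -(9·2 − 14)2^{j−1} + (9·7 − 14)7^{j−1} = -4·2^{j−1} + 49·7^{j−1} = -2^{j+1} + 7^{j+1}.
By strong induction, c_i = -2^i + 7^i for all i ≥ 1.

c_i = -2^i + 7^i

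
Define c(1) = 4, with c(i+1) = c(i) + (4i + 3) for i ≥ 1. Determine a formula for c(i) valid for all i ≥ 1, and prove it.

Claim: c(i) = 2i^2 + i + 1.

Base case: c(1) = 4, and 2·1^2 + 1 + 1 = 4.
Assume c(j) = 2j^2 + j + 1.
Then c(j+1) = c(j) + (4j + 3) = (2j^2 + j + 1) + (4j + 3) = 2j^2 + 5j + 4,
and 2·(j+1)^2 + (j+1) + 1 = 2j^2 + 5j + 4.
By induction, c(i) = 2i^2 + i + 1 for all i ≥ 1.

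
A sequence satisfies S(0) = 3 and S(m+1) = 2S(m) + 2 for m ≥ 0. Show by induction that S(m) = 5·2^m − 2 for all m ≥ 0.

Base case: S(0) = 3, and 5·2^0 − 2 = 5 − 2 = 3.
Assume S(j) = 5·2^j − 2 for some j ≥ 0.
Then S(j+1) = 2S(j) + 2 = 2·(5·2^j − 2) + 2 = 10·2^j − 4 + 2 = 5·2^{j+1} − 2.
So the formula holds for j+1, and by induction S(m) = 5·2^m − 2 for all m ≥ 0.

S(m) = 5·2^m − 2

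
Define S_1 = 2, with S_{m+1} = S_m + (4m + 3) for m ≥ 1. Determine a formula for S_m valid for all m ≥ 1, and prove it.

Claim: S_m = 2m^2 + m − 1.

Base case: S_1 = 2, and 2·1^2 + 1 − 1 = 2.
Assume S_r = 2r^2 + r − 1.
Then S_{r+1} = S_r + (4r + 3) = (2r^2 + r − 1) + (4r + 3) = 2r^2 + 5r + 2,
and 2·(r+1)^2 + (r+1) − 1 = 2r^2 + 5r + 2.
By induction, S_m = 2m^2 + m − 1 for all m ≥ 1.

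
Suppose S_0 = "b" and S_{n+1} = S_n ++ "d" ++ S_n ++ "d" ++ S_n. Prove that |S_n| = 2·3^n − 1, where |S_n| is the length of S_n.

Base case: |S_0| = 1, and 2·3^0 − 1 = 1.
Assume |S_k| = 2·3^k − 1.
Then |S_{k+1}| = 3|S_k| + 2 = 3(2·3^k − 1) + 2 = 2·3^{k+1} − 3 + 2 = 2·3^{k+1} − 1.
Hence |S_n| = 2·3^n − 1 for every n ≥ 0, by induction.

|S_n| = 2·3^n − 1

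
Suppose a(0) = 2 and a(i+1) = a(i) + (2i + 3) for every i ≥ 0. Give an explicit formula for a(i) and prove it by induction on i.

Claim: a(i) = i^2 + 2i + 2.

Base case: a(0) = 2, and 0^2 + 2·0 + 2 = 2.
Assume a(m) = m^2 + 2m + 2.
Then a(m+1) = a(m) + (2m + 3) = (m^2 + 2m + 2) + (2m + 3) = m^2 + 4m + 5,
and (m+1)^2 + 2·(m+1) + 2 = m^2 + 4m + 5.
Hence a(i) = i^2 + 2i + 2 for every i ≥ 0, by induction.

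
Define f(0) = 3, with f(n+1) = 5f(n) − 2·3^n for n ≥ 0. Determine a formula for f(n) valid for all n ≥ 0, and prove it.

Claim: f(n) = 2·5^n + 3^n.

Base case: f(0) = 3, and 2·5^0 + 3^0 = 2 + 1 = 3.
Assume f(j) = 2·5^j + 3^j for some j ≥ 0.
Then f(j+1) = 5f(j) − 2·3^j = 5·(2·5^j + 3^j) − 2·3^j = 2·5^{j+1} + 5·3^j − 2·3^j = 2·5^{j+1} + 3·3^j = 2·5^{j+1} + 3^{j+1}.
By induction, f(n) = 2·5^n + 3^n for all n ≥ 0.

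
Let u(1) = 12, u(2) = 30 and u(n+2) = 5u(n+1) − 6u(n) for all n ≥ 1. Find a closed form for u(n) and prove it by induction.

Claim: u(n) = 3·2^n + 2·3^n.

Base cases: u(1) = 12 and 3·2^1 + 2·3^1 = 12; u(2) = 30 and 3·2^2 + 2·3^2 = 30.
Assume u(i) = 3·2^i + 2·3^i for all 1 ≤ i ≤ j, where j ≥ 2.
Then u(j+1) = 5u(j) − 6u(j−1) = 5·(3·2^j + 2·3^j) − 6·(3·2^{j−1} + 2·3^{j−1}) = 3·(5·2 − 6)2^{j−1} + 2·(5·3 − 6)3^{j−1} = 12·2^{j−1} + 18·3^{j−1} = 3·2^{j+1} + 2·3^{j+1}.
So the formula holds for j+1, and by strong induction u(n) = 3·2^n + 2·3^n for all n ≥ 1.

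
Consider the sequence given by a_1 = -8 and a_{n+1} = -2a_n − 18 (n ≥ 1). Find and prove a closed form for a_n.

Claim: a_n = (-2)^n − 6.

Base case: a_1 = -8, and (-2)^1 − 6 = -2 − 6 = -8.
Assume a_j = (-2)^j − 6 for some j ≥ 1.
Then a_{j+1} = -2a_j − 18 = -2·((-2)^j − 6) − 18 = -2·(-2)^j + 12 − 18 = (-2)^{j+1} − 6.
This completes the inductive step, so a_n = (-2)^n − 6 for all n ≥ 1.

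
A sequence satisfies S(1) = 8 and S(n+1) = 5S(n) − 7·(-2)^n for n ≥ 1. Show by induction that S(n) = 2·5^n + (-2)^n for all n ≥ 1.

Base case: S(1) = 8, and 2·5^1 + (-2)^1 = 10 − 2 = 8.
Assume S(k) = 2·5^k + (-2)^k for some k ≥ 1.
Then S(k+1) = 5S(k) − 7·(-2)^k = 5·(2·5^k + (-2)^k) − 7·(-2)^k = 2·5^{k+1} + 5·(-2)^k − 7·(-2)^k = 2·5^{k+1} − 2·(-2)^k = 2·5^{k+1} + (-2)^{k+1}.
Hence S(n) = 2·5^n + (-2)^n for every n ≥ 1, by induction.

S(n) = 2·5^n + (-2)^n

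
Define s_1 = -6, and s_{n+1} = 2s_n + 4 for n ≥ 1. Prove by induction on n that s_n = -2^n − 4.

Base case: s_1 = -6, and -2^1 − 4 = -2 − 4 = -6.
Assume s_j = -2^j − 4 for some j ≥ 1.
Then s_{j+1} = 2s_j + 4 = 2·(-2^j − 4) + 4 = -2^{j+1} − 8 + 4 = -2^{j+1} − 4.
By induction, s_n = -2^n − 4 for all n ≥ 1.

s_n = -2^n − 4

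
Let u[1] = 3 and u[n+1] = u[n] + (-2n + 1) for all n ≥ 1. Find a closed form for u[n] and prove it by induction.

Claim: u[n] = -n^2 + 2n + 2.

Base case: u[1] = 3, and -1^2 + 2·1 + 2 = 3.
Assume u[k] = -k^2 + 2k + 2.
Then u[k+1] = u[k] + (-2k + 1) = (-k^2 + 2k + 2) + (-2k + 1) = -k^2 + 3,
and -(k+1)^2 + 2·(k+1) + 2 = -k^2 + 3.
By induction, u[n] = -n^2 + 2n + 2 for all n ≥ 1.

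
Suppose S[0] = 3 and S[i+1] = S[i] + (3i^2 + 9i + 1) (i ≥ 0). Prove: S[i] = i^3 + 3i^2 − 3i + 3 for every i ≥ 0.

Base case: S[0] = 3, and 0^3 + 3·0^2 − 3·0 + 3 = 3.
Assume S[k] = k^3 + 3k^2 − 3k + 3.
Then S[k+1] = S[k] + (3k^2 + 9k + 1) = (k^3 + 3k^2 − 3k + 3) + (3k^2 + 9k + 1) = k^3 + 6k^2 + 6k + 4,
and (k+1)^3 + 3·(k+1)^2 − 3·(k+1) + 3 = k^3 + 6k^2 + 6k + 4.
This completes the inductive step, so S[i] = i^3 + 3i^2 − 3i + 3 for all i ≥ 0.

S[i] = i^3 + 3i^2 − 3i + 3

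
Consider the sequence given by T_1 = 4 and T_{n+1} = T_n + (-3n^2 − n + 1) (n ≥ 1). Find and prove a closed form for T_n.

Claim: T_n = -n^3 + n^2 + n + 3.

Base case: T_1 = 4, and -1^3 + 1^2 + 1 + 3 = 4.
Assume T_m = -m^3 + m^2 + m + 3.
Then T_{m+1} = T_m + (-3m^2 − m + 1) = (-m^3 + m^2 + m + 3) + (-3m^2 − m + 1) = -m^3 − 2m^2 + 4,
and -(m+1)^3 + (m+1)^2 + (m+1) + 3 = -m^3 − 2m^2 + 4.
By induction, T_n = -n^3 + n^2 + n + 3 for all n ≥ 1.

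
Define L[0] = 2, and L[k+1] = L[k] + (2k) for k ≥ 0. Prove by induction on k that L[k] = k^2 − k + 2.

Base case: L[0] = 2, and 0^2 − 0 + 2 = 2.
Assume L[j] = j^2 − j + 2.
Then L[j+1] = L[j] + (2j) = (j^2 − j + 2) + (2j) = j^2 + j + 2,
and (j+1)^2 − (j+1) + 2 = j^2 + j + 2.
Hence L[k] = k^2 − k + 2 for every k ≥ 0, by induction.

L[k] = k^2 − k + 2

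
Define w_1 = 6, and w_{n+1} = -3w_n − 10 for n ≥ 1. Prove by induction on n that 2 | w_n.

Base case: w_1 = 6 = 2·3, so 2 | w_1.
Assume 2 | w_k, so w_k = 2t for some integer t.
Then w_{k+1} = -3w_k − 10 = -3·(2t) − 10 = 2(-3t − 5), so 2 | w_{k+1}.
This completes the inductive step, so 2 | w_n for all n ≥ 1.

2 | w_n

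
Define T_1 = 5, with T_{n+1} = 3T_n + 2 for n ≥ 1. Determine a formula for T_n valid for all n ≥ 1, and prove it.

Claim: T_n = 2·3^n − 1.

Base case: T_1 = 5, and 2·3^1 − 1 = 6 − 1 = 5.
Assume T_j = 2·3^j − 1 for some j ≥ 1.
Then T_{j+1} = 3T_j + 2 = 3·(2·3^j − 1) + 2 = 6·3^j − 3 + 2 = 2·3^{j+1} − 1.
By induction, T_n = 2·3^n − 1 for all n ≥ 1.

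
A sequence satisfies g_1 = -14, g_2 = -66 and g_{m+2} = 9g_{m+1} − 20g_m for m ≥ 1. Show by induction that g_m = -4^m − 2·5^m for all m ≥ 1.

Base cases: g_1 = -14 and -4^1 − 2·5^1 = -14; g_2 = -66 and -4^2 − 2·5^2 = -66.
Assume g_j = -4^j − 2·5^j for all 1 ≤ j ≤ r, where r ≥ 2.
Then g_{r+1} = 9g_r − 20g_{r−1} = 9·(-4^r − 2·5^r) − 20·(-4^{r−1} − 2·5^{r−1}) = -(9·4 − 20)4^{r−1} − 2·(9·5 − 20)5^{r−1} = -16·4^{r−1} − 50·5^{r−1} = -4^{r+1} − 2·5^{r+1}.
This completes the inductive step, so g_m = -4^m − 2·5^m for all m ≥ 1.

g_m = -4^m − 2·5^m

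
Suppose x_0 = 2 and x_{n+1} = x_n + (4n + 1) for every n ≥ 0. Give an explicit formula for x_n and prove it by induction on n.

Claim: x_n = 2n^2 − n + 2.

Base case: x_0 = 2, and 2·0^2 − 0 + 2 = 2.
Assume x_r = 2r^2 − r + 2.
Then x_{r+1} = x_r + (4r + 1) = (2r^2 − r + 2) + (4r + 1) = 2r^2 + 3r + 3,
and 2·(r+1)^2 − (r+1) + 2 = 2r^2 + 3r + 3.
By induction, x_n = 2n^2 − n + 2 for all n ≥ 0.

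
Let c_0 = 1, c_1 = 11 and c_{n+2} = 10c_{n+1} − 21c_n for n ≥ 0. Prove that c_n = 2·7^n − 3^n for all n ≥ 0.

Base cases: c_0 = 1 and 2·7^0 − 3^0 = 1; c_1 = 11 and 2·7^1 − 3^1 = 11.
Assume c_j = 2·7^j − 3^j for all 0 ≤ j ≤ r, where r ≥ 1.
Then c_{r+1} = 10c_r − 21c_{r−1} = 10·(2·7^r − 3^r) − 21·(2·7^{r−1} − 3^{r−1}) = 2·(10·7 − 21)7^{r−1} − (10·3 − 21)3^{r−1} = 98·7^{r−1} − 9·3^{r−1} = 2·7^{r+1} − 3^{r+1}.
This completes the inductive step, so c_n = 2·7^n − 3^n for all n ≥ 0.

c_n = 2·7^n − 3^n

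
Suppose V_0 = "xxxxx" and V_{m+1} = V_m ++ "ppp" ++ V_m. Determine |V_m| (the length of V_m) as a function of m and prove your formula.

Claim: |V_m| = 2^{m+3} − 3.

Base case: |V_0| = 5, and 2^{0+3} − 3 = 5.
Assume |V_k| = 2^{k+3} − 3.
Then |V_{k+1}| = |V_k| + 3 + |V_k| = 2|V_k| + 3 = 2(2^{k+3} − 3) + 3 = 2^{k+1+3} − 6 + 3 = 2^{k+1+3} − 3.
Hence |V_m| = 2^{m+3} − 3 for every m ≥ 0, by induction.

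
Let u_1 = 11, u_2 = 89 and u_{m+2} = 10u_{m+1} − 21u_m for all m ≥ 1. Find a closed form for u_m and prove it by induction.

Claim: u_m = -3^m + 2·7^m.

Base cases: u_1 = 11 and -3^1 + 2·7^1 = 11; u_2 = 89 and -3^2 + 2·7^2 = 89.
Assume u_j = -3^j + 2·7^j for all 1 ≤ j ≤ r, where r ≥ 2.
Then u_{r+1} = 10u_r − 21u_{r−1} = 10·(-3^r + 2·7^r) − 21·(-3^{r−1} + 2·7^{r−1}) = -(10·3 − 21)3^{r−1} + 2·(10·7 − 21)7^{r−1} = -9·3^{r−1} + 98·7^{r−1} = -3^{r+1} + 2·7^{r+1}.
This completes the inductive step, so u_m = -3^m + 2·7^m for all m ≥ 1.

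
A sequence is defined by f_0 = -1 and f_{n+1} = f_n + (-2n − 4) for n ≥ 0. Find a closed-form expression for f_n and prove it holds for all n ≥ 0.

Claim: f_n = -n^2 − 3n − 1.

Base case: f_0 = -1, and -0^2 − 3·0 − 1 = -1.
Assume f_r = -r^2 − 3r − 1.
Then f_{r+1} = f_r + (-2r − 4) = (-r^2 − 3r − 1) + (-2r − 4) = -r^2 − 5r − 5,
and -(r+1)^2 − 3·(r+1) − 1 = -r^2 − 5r − 5.
This completes the inductive step, so f_n = -n^2 − 3n − 1 for all n ≥ 0.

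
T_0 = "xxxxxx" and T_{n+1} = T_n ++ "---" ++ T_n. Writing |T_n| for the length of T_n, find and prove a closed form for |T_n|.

Claim: |T_n| = 9·2^n − 3.

Base case: |T_0| = 6, and 9·2^0 − 3 = 6.
Assume |T_j| = 9·2^j − 3.
Then |T_{j+1}| = |T_j| + 3 + |T_j| = 2|T_j| + 3 = 2(9·2^j − 3) + 3 = 9·2^{j+1} − 6 + 3 = 9·2^{j+1} − 3.
By induction, |T_n| = 9·2^n − 3 for all n ≥ 0.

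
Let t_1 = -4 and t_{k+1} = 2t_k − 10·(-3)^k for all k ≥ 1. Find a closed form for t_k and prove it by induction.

Claim: t_k = 2^k + 2·(-3)^k.

Base case: t_1 = -4, and 2^1 + 2·(-3)^1 = 2 − 6 = -4.
Assume t_j = 2^j + 2·(-3)^j for some j ≥ 1.
Then t_{j+1} = 2t_j − 10·(-3)^j = 2·(2^j + 2·(-3)^j) − 10·(-3)^j = 2^{j+1} + 4·(-3)^j − 10·(-3)^j = 2^{j+1} − 6·(-3)^j = 2^{j+1} + 2·(-3)^{j+1}.
This completes the inductive step, so t_k = 2^k + 2·(-3)^k for all k ≥ 1.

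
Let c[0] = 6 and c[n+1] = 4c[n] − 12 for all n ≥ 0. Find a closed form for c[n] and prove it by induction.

Claim: c[n] = 2·4^n + 4.

Base case: c[0] = 6, and 2·4^0 + 4 = 2 + 4 = 6.
Assume c[j] = 2·4^j + 4 for some j ≥ 0.
Then c[j+1] = 4c[j] − 12 = 4·(2·4^j + 4) − 12 = 8·4^j + 16 − 12 = 2·4^{j+1} + 4.
This completes the inductive step, so c[n] = 2·4^n + 4 for all n ≥ 0.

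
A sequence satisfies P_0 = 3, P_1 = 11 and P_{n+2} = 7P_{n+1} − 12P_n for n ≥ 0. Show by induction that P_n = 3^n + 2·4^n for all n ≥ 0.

Base cases: P_0 = 3 and 3^0 + 2·4^0 = 3; P_1 = 11 and 3^1 + 2·4^1 = 11.
Assume P_j = 3^j + 2·4^j for all 0 ≤ j ≤ k, where k ≥ 1.
Then P_{k+1} = 7P_k − 12P_{k−1} = 7·(3^k + 2·4^k) − 12·(3^{k−1} + 2·4^{k−1}) = (7·3 − 12)3^{k−1} + 2·(7·4 − 12)4^{k−1} = 9·3^{k−1} + 32·4^{k−1} = 3^{k+1} + 2·4^{k+1}.
By strong induction, P_n = 3^n + 2·4^n for all n ≥ 0.

P_n = 3^n + 2·4^n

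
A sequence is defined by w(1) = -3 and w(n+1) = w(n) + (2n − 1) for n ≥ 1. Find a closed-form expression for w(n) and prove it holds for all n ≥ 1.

Claim: w(n) = n^2 − 2n − 2.

Base case: w(1) = -3, and 1^2 − 2·1 − 2 = -3.
Assume w(r) = r^2 − 2r − 2.
Then w(r+1) = w(r) + (2r − 1) = (r^2 − 2r − 2) + (2r − 1) = r^2 − 3,
and (r+1)^2 − 2·(r+1) − 2 = r^2 − 3.
By induction, w(n) = n^2 − 2n − 2 for all n ≥ 1.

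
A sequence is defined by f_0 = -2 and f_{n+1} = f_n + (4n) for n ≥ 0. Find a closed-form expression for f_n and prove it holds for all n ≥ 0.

Claim: f_n = 2n^2 − 2n − 2.

Base case: f_0 = -2, and 2·0^2 − 2·0 − 2 = -2.
Assume f_m = 2m^2 − 2m − 2.
Then f_{m+1} = f_m + (4m) = (2m^2 − 2m − 2) + (4m) = 2m^2 + 2m − 2,
and 2·(m+1)^2 − 2·(m+1) − 2 = 2m^2 + 2m − 2.
This completes the inductive step, so f_n = 2n^2 − 2n − 2 for all n ≥ 0.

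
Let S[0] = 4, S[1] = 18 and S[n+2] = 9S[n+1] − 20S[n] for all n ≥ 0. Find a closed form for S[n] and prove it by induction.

Claim: S[n] = 2·5^n + 2·4^n.

Base cases: S[0] = 4 and 2·5^0 + 2·4^0 = 4; S[1] = 18 and 2·5^1 + 2·4^1 = 18.
Assume S[j] = 2·5^j + 2·4^j for all 0 ≤ j ≤ m, where m ≥ 1.
Then S[m+1] = 9S[m] − 20S[m−1] = 9·(2·5^m + 2·4^m) − 20·(2·5^{m−1} + 2·4^{m−1}) = 2·(9·5 − 20)5^{m−1} + 2·(9·4 − 20)4^{m−1} = 50·5^{m−1} + 32·4^{m−1} = 2·5^{m+1} + 2·4^{m+1}.
Hence S[n] = 2·5^n + 2·4^n for every n ≥ 0, by strong induction.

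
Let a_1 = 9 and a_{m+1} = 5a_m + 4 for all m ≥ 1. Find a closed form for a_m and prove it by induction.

Claim: a_m = 2·5^m − 1.

Base case: a_1 = 9, and 2·5^1 − 1 = 10 − 1 = 9.
Assume a_r = 2·5^r − 1 for some r ≥ 1.
Then a_{r+1} = 5a_r + 4 = 5·(2·5^r − 1) + 4 = 10·5^r − 5 + 4 = 2·5^{r+1} − 1.
By induction, a_m = 2·5^m − 1 for all m ≥ 1.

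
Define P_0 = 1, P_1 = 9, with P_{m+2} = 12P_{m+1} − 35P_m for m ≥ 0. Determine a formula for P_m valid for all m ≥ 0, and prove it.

Claim: P_m = 2·7^m − 5^m.

Base cases: P_0 = 1 and 2·7^0 − 5^0 = 1; P_1 = 9 and 2·7^1 − 5^1 = 9.
Assume P_i = 2·7^i − 5^i for all 0 ≤ i ≤ j, where j ≥ 1.
Then P_{j+1} = 12P_j − 35P_{j−1} = 12·(2·7^j − 5^j) − 35·(2·7^{j−1} − 5^{j−1}) = 2·(12·7 − 35)7^{j−1} − (12·5 − 35)5^{j−1} = 98·7^{j−1} − 25·5^{j−1} = 2·7^{j+1} − 5^{j+1}.
This completes the inductive step, so P_m = 2·7^m − 5^m for all m ≥ 0.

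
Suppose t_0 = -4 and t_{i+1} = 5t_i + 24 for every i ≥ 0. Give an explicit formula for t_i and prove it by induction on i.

Claim: t_i = 2·5^i − 6.

Base case: t_0 = -4, and 2·5^0 − 6 = 2 − 6 = -4.
Assume t_m = 2·5^m − 6 for some m ≥ 0.
Then t_{m+1} = 5t_m + 24 = 5·(2·5^m − 6) + 24 = 10·5^m − 30 + 24 = 2·5^{m+1} − 6.
Hence t_i = 2·5^i − 6 for every i ≥ 0, by induction.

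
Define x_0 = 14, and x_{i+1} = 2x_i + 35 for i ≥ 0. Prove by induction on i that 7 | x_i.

Base case: x_0 = 14 = 7·2, so 7 | x_0.
Assume 7 | x_j, so x_j = 7t for some integer t.
Then x_{j+1} = 2x_j + 35 = 2·(7t) + 35 = 7(2t + 5), so 7 | x_{j+1}.
Hence 7 | x_i for every i ≥ 0, by induction.

7 | x_i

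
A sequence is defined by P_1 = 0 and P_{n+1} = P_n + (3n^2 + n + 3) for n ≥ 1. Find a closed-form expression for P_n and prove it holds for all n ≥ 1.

Claim: P_n = n^3 − n^2 + 3n − 3.

Base case: P_1 = 0, and 1^3 − 1^2 + 3·1 − 3 = 0.
Assume P_m = m^3 − m^2 + 3m − 3.
Then P_{m+1} = P_m + (3m^2 + m + 3) = (m^3 − m^2 + 3m − 3) + (3m^2 + m + 3) = m^3 + 2m^2 + 4m,
and (m+1)^3 − (m+1)^2 + 3·(m+1) − 3 = m^3 + 2m^2 + 4m.
This completes the inductive step, so P_n = n^3 − n^2 + 3n − 3 for all n ≥ 1.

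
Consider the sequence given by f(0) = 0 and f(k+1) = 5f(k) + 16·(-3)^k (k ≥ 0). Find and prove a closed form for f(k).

Claim: f(k) = 2·5^k − 2·(-3)^k.

Base case: f(0) = 0, and 2·5^0 − 2·(-3)^0 = 2 − 2 = 0.
Assume f(j) = 2·5^j − 2·(-3)^j for some j ≥ 0.
Then f(j+1) = 5f(j) + 16·(-3)^j = 5·(2·5^j − 2·(-3)^j) + 16·(-3)^j = 2·5^{j+1} − 10·(-3)^j + 16·(-3)^j = 2·5^{j+1} + 6·(-3)^j = 2·5^{j+1} − 2·(-3)^{j+1}.
Hence f(k) = 2·5^k − 2·(-3)^k for every k ≥ 0, by induction.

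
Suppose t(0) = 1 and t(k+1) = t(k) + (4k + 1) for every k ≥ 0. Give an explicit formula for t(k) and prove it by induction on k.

Claim: t(k) = 2k^2 − k + 1.

Base case: t(0) = 1, and 2·0^2 − 0 + 1 = 1.
Assume t(j) = 2j^2 − j + 1.
Then t(j+1) = t(j) + (4j + 1) = (2j^2 − j + 1) + (4j + 1) = 2j^2 + 3j + 2,
and 2·(j+1)^2 − (j+1) + 1 = 2j^2 + 3j + 2.
Hence t(k) = 2k^2 − k + 1 for every k ≥ 0, by induction.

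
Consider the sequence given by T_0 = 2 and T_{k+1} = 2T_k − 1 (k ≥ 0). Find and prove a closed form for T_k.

Claim: T_k = 2^k + 1.

Base case: T_0 = 2, and 2^0 + 1 = 1 + 1 = 2.
Assume T_m = 2^m + 1 for some m ≥ 0.
Then T_{m+1} = 2T_m − 1 = 2·(2^m + 1) − 1 = 2^{m+1} + 2 − 1 = 2^{m+1} + 1.
So the formula holds for m+1, and by induction T_k = 2^k + 1 for all k ≥ 0.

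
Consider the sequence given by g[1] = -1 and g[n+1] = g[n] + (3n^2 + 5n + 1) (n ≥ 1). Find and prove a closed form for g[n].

Claim: g[n] = n^3 + n^2 − n − 2.

Base case: g[1] = -1, and 1^3 + 1^2 − 1 − 2 = -1.
Assume g[m] = m^3 + m^2 − m − 2.
Then g[m+1] = g[m] + (3m^2 + 5m + 1) = (m^3 + m^2 − m − 2) + (3m^2 + 5m + 1) = m^3 + 4m^2 + 4m − 1,
and (m+1)^3 + (m+1)^2 − (m+1) − 2 = m^3 + 4m^2 + 4m − 1.
Hence g[n] = n^3 + n^2 − n − 2 for every n ≥ 1, by induction.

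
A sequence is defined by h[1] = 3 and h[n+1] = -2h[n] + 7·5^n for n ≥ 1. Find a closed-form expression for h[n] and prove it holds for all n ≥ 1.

Claim: h[n] = (-2)^n + 5^n.

Base case: h[1] = 3, and (-2)^1 + 5^1 = -2 + 5 = 3.
Assume h[k] = (-2)^k + 5^k for some k ≥ 1.
Then h[k+1] = -2h[k] + 7·5^k = -2·((-2)^k + 5^k) + 7·5^k = (-2)^{k+1} − 2·5^k + 7·5^k = (-2)^{k+1} + 5·5^k = (-2)^{k+1} + 5^{k+1}.
So the formula holds for k+1, and by induction h[n] = (-2)^n + 5^n for all n ≥ 1.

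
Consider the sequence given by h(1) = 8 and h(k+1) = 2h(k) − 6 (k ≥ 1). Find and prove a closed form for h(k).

Claim: h(k) = 2^k + 6.

Base case: h(1) = 8, and 2^1 + 6 = 2 + 6 = 8.
Assume h(m) = 2^m + 6 for some m ≥ 1.
Then h(m+1) = 2h(m) − 6 = 2·(2^m + 6) − 6 = 2^{m+1} + 12 − 6 = 2^{m+1} + 6.
By induction, h(k) = 2^k + 6 for all k ≥ 1.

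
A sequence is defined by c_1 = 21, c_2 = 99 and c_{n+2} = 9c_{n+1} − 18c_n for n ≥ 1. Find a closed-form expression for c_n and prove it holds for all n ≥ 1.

Claim: c_n = 3·3^n + 2·6^n.

Base cases: c_1 = 21 and 3·3^1 + 2·6^1 = 21; c_2 = 99 and 3·3^2 + 2·6^2 = 99.
Assume c_j = 3·3^j + 2·6^j for all 1 ≤ j ≤ r, where r ≥ 2.
Then c_{r+1} = 9c_r − 18c_{r−1} = 9·(3·3^r + 2·6^r) − 18·(3·3^{r−1} + 2·6^{r−1}) = 3·(9·3 − 18)3^{r−1} + 2·(9·6 − 18)6^{r−1} = 27·3^{r−1} + 72·6^{r−1} = 3·3^{r+1} + 2·6^{r+1}.
By strong induction, c_n = 3·3^n + 2·6^n for all n ≥ 1.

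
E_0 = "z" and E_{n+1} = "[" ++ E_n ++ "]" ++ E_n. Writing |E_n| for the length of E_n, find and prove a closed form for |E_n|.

Claim: |E_n| = 3·2^n − 2.

Base case: |E_0| = 1, and 3·2^0 − 2 = 1.
Assume |E_j| = 3·2^j − 2.
Then |E_{j+1}| = 1 + |E_j| + 1 + |E_j| = 2|E_j| + 2 = 2(3·2^j − 2) + 2 = 3·2^{j+1} − 4 + 2 = 3·2^{j+1} − 2.
So the formula holds for j+1, and by induction |E_n| = 3·2^n − 2 for all n ≥ 0.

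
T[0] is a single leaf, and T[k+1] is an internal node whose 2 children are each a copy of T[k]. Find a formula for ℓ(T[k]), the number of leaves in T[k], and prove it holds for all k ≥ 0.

Claim: ℓ(T[k]) = 2^k.

Base case: ℓ(T[0]) = 1, and 2^0 = 1.
Assume ℓ(T[r]) = 2^r.
Then ℓ(T[r+1]) = 2·ℓ(T[r]) = 2·2^r = 2^{r+1}.
This completes the inductive step, so ℓ(T[k]) = 2^k for all k ≥ 0.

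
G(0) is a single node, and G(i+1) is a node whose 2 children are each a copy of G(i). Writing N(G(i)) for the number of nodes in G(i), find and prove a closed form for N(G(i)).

Claim: N(G(i)) = 2^{i+1} − 1.

Base case: N(G(0)) = 1, and 2^{0+1} − 1 = 1.
Assume N(G(k)) = 2^{k+1} − 1.
Then N(G(k+1)) = 1 + 2N(G(k)) = 1 + 2(2^{k+1} − 1) = 2^{k+2} − 2 + 1 = 2^{k+2} − 1.
This completes the inductive step, so N(G(i)) = 2^{i+1} − 1 for all i ≥ 0.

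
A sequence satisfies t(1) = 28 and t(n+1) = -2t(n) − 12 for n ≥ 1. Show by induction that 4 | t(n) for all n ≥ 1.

Base case: t(1) = 28 = 4·7, so 4 | t(1).
Assume 4 | t(m), so t(m) = 4s for some integer s.
Then t(m+1) = -2t(m) − 12 = -2·(4s) − 12 = 4(-2s − 3), so 4 | t(m+1).
Hence 4 | t(n) for every n ≥ 1, by induction.

4 | t(n)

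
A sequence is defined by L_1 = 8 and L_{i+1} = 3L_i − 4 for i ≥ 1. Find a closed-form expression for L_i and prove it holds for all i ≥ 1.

Claim: L_i = 2·3^i + 2.

Base case: L_1 = 8, and 2·3^1 + 2 = 6 + 2 = 8.
Assume L_r = 2·3^r + 2 for some r ≥ 1.
Then L_{r+1} = 3L_r − 4 = 3·(2·3^r + 2) − 4 = 6·3^r + 6 − 4 = 2·3^{r+1} + 2.
So the formula holds for r+1, and by induction L_i = 2·3^i + 2 for all i ≥ 1.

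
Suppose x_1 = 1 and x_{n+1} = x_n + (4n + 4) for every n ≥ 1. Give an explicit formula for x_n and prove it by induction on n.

Claim: x_n = 2n^2 + 2n − 3.

Base case: x_1 = 1, and 2·1^2 + 2·1 − 3 = 1.
Assume x_j = 2j^2 + 2j − 3.
Then x_{j+1} = x_j + (4j + 4) = (2j^2 + 2j − 3) + (4j + 4) = 2j^2 + 6j + 1,
and 2·(j+1)^2 + 2·(j+1) − 3 = 2j^2 + 6j + 1.
Hence x_n = 2n^2 + 2n − 3 for every n ≥ 1, by induction.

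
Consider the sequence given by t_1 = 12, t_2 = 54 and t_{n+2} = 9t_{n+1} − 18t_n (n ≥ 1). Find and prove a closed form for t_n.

Claim: t_n = 2·3^n + 6^n.

Base cases: t_1 = 12 and 2·3^1 + 6^1 = 12; t_2 = 54 and 2·3^2 + 6^2 = 54.
Assume t_i = 2·3^i + 6^i for all 1 ≤ i ≤ j, where j ≥ 2.
Then t_{j+1} = 9t_j − 18t_{j−1} = 9·(2·3^j + 6^j) − 18·(2·3^{j−1} + 6^{j−1}) = 2·(9·3 − 18)3^{j−1} + (9·6 − 18)6^{j−1} = 18·3^{j−1} + 36·6^{j−1} = 2·3^{j+1} + 6^{j+1}.
This completes the inductive step, so t_n = 2·3^n + 6^n for all n ≥ 1.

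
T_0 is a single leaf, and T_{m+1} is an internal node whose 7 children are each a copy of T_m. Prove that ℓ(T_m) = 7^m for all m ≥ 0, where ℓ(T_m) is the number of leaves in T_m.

Base case: ℓ(T_0) = 1, and 7^0 = 1.
Assume ℓ(T_k) = 7^k.
Then ℓ(T_{k+1}) = 7·ℓ(T_k) = 7·7^k = 7^{k+1}.
Hence ℓ(T_m) = 7^m for every m ≥ 0, by induction.

ℓ(T_m) = 7^m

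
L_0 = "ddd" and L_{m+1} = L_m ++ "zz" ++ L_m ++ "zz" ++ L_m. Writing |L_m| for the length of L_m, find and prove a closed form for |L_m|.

Claim: |L_m| = 5·3^m − 2.

Base case: |L_0| = 3, and 5·3^0 − 2 = 3.
Assume |L_r| = 5·3^r − 2.
Then |L_{r+1}| = 3|L_r| + 4 = 3(5·3^r − 2) + 4 = 5·3^{r+1} − 6 + 4 = 5·3^{r+1} − 2.
By induction, |L_m| = 5·3^m − 2 for all m ≥ 0.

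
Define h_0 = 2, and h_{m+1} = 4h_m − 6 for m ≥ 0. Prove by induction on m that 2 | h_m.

Base case: h_0 = 2 = 2·1, so 2 | h_0.
Assume 2 | h_j, so h_j = 2t for some integer t.
Then h_{j+1} = 4h_j − 6 = 4·(2t) − 6 = 2(4t − 3), so 2 | h_{j+1}.
So the property holds for j+1, and by induction 2 | h_m for all m ≥ 0.

2 | h_m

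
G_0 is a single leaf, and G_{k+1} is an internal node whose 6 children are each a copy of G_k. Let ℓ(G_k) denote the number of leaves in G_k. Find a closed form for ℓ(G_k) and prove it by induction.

Claim: ℓ(G_k) = 6^k.

Base case: ℓ(G_0) = 1, and 6^0 = 1.
Assume ℓ(G_r) = 6^r.
Then ℓ(G_{r+1}) = 6·ℓ(G_r) = 6·6^r = 6^{r+1}.
Hence ℓ(G_k) = 6^k for every k ≥ 0, by induction.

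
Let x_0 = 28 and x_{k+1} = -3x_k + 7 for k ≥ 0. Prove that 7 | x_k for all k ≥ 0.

Base case: x_0 = 28 = 7·4, so 7 | x_0.
Assume 7 | x_r, so x_r = 7t for some integer t.
Then x_{r+1} = -3x_r + 7 = -3·(7t) + 7 = 7(-3t + 1), so 7 | x_{r+1}.
By induction, 7 | x_k for all k ≥ 0.

7 | x_k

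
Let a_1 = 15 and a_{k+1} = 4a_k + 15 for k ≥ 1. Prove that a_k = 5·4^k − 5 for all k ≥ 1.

Base case: a_1 = 15, and 5·4^1 − 5 = 20 − 5 = 15.
Assume a_r = 5·4^r − 5 for some r ≥ 1.
Then a_{r+1} = 4a_r + 15 = 4·(5·4^r − 5) + 15 = 20·4^r − 20 + 15 = 5·4^{r+1} − 5.
By induction, a_k = 5·4^k − 5 for all k ≥ 1.

a_k = 5·4^k − 5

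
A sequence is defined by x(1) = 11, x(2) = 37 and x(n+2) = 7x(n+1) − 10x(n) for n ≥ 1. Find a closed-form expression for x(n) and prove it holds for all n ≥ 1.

Claim: x(n) = 3·2^n + 5^n.

Base cases: x(1) = 11 and 3·2^1 + 5^1 = 11; x(2) = 37 and 3·2^2 + 5^2 = 37.
Assume x(i) = 3·2^i + 5^i for all 1 ≤ i ≤ j, where j ≥ 2.
Then x(j+1) = 7x(j) − 10x(j−1) = 7·(3·2^j + 5^j) − 10·(3·2^{j−1} + 5^{j−1}) = 3·(7·2 − 10)2^{j−1} + (7·5 − 10)5^{j−1} = 12·2^{j−1} + 25·5^{j−1} = 3·2^{j+1} + 5^{j+1}.
By strong induction, x(n) = 3·2^n + 5^n for all n ≥ 1.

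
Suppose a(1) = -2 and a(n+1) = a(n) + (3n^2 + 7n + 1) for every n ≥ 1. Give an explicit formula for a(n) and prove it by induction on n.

Claim: a(n) = n^3 + 2n^2 − 2n − 3.

Base case: a(1) = -2, and 1^3 + 2·1^2 − 2·1 − 3 = -2.
Assume a(m) = m^3 + 2m^2 − 2m − 3.
Then a(m+1) = a(m) + (3m^2 + 7m + 1) = (m^3 + 2m^2 − 2m − 3) + (3m^2 + 7m + 1) = m^3 + 5m^2 + 5m − 2,
and (m+1)^3 + 2·(m+1)^2 − 2·(m+1) − 3 = m^3 + 5m^2 + 5m − 2.
Hence a(n) = n^3 + 2n^2 − 2n − 3 for every n ≥ 1, by induction.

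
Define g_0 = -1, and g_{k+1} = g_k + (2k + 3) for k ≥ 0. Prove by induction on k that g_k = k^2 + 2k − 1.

Base case: g_0 = -1, and 0^2 + 2·0 − 1 = -1.
Assume g_r = r^2 + 2r − 1.
Then g_{r+1} = g_r + (2r + 3) = (r^2 + 2r − 1) + (2r + 3) = r^2 + 4r + 2,
and (r+1)^2 + 2·(r+1) − 1 = r^2 + 4r + 2.
By induction, g_k = k^2 + 2k − 1 for all k ≥ 0.

g_k = k^2 + 2k − 1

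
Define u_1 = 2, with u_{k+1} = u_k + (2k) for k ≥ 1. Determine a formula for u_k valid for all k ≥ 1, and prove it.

Claim: u_k = k^2 − k + 2.

Base case: u_1 = 2, and 1^2 − 1 + 2 = 2.
Assume u_m = m^2 − m + 2.
Then u_{m+1} = u_m + (2m) = (m^2 − m + 2) + (2m) = m^2 + m + 2,
and (m+1)^2 − (m+1) + 2 = m^2 + m + 2.
By induction, u_k = k^2 − k + 2 for all k ≥ 1.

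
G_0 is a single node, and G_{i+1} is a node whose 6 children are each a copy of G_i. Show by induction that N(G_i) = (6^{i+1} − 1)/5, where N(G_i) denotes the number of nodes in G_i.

Base case: N(G_0) = 1, and (6^{0+1} − 1)/5 = 1.
Assume N(G_k) = (6^{k+1} − 1)/5.
Then N(G_{k+1}) = 1 + 6N(G_k) = 1 + 6·(6^{k+1} − 1)/5 = 1 + (6^{k+2} − 6)/5 = (5 + 6^{k+2} − 6)/5 = (6^{k+2} − 1)/5.
So the formula holds for k+1, and by induction N(G_i) = (6^{i+1} − 1)/5 for all i ≥ 0.

N(G_i) = (6^{i+1} − 1)/5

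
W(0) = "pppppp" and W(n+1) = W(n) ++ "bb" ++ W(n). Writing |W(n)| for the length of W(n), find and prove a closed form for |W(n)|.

Claim: |W(n)| = 2^{n+3} − 2.

Base case: |W(0)| = 6, and 2^{0+3} − 2 = 6.
Assume |W(r)| = 2^{r+3} − 2.
Then |W(r+1)| = |W(r)| + 2 + |W(r)| = 2|W(r)| + 2 = 2(2^{r+3} − 2) + 2 = 2^{r+1+3} − 4 + 2 = 2^{r+1+3} − 2.
Hence |W(n)| = 2^{n+3} − 2 for every n ≥ 0, by induction.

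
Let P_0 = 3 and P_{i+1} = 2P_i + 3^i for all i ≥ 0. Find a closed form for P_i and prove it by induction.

Claim: P_i = 2·2^i + 3^i.

Base case: P_0 = 3, and 2·2^0 + 3^0 = 2 + 1 = 3.
Assume P_j = 2·2^j + 3^j for some j ≥ 0.
Then P_{j+1} = 2P_j + 3^j = 2·(2·2^j + 3^j) + 3^j = 2·2^{j+1} + 2·3^j + 3^j = 2·2^{j+1} + 3·3^j = 2·2^{j+1} + 3^{j+1}.
By induction, P_i = 2·2^i + 3^i for all i ≥ 0.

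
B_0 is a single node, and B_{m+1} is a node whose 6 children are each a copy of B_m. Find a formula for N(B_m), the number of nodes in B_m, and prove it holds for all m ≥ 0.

Claim: N(B_m) = (6^{m+1} − 1)/5.

Base case: N(B_0) = 1, and (6^{0+1} − 1)/5 = 1.
Assume N(B_k) = (6^{k+1} − 1)/5.
Then N(B_{k+1}) = 1 + 6N(B_k) = 1 + 6·(6^{k+1} − 1)/5 = 1 + (6^{k+2} − 6)/5 = (5 + 6^{k+2} − 6)/5 = (6^{k+2} − 1)/5.
This completes the inductive step, so N(B_m) = (6^{m+1} − 1)/5 for all m ≥ 0.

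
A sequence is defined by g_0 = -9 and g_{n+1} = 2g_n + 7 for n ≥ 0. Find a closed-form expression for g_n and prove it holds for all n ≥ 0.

Claim: g_n = -2^{n+1} − 7.

Base case: g_0 = -9, and -2^{0+1} − 7 = -2 − 7 = -9.
Assume g_m = -2^{m+1} − 7 for some m ≥ 0.
Then g_{m+1} = 2g_m + 7 = 2·(-2^{m+1} − 7) + 7 = -2^{m+2} − 14 + 7 = -2^{m+2} − 7.
So the formula holds for m+1, and by induction g_n = -2^{n+1} − 7 for all n ≥ 0.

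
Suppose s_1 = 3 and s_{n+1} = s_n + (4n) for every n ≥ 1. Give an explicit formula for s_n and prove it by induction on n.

Claim: s_n = 2n^2 − 2n + 3.

Base case: s_1 = 3, and 2·1^2 − 2·1 + 3 = 3.
Assume s_k = 2k^2 − 2k + 3.
Then s_{k+1} = s_k + (4k) = (2k^2 − 2k + 3) + (4k) = 2k^2 + 2k + 3,
and 2·(k+1)^2 − 2·(k+1) + 3 = 2k^2 + 2k + 3.
By induction, s_n = 2n^2 − 2n + 3 for all n ≥ 1.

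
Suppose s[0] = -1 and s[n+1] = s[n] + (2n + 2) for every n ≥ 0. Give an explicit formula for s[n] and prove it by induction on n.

Claim: s[n] = n^2 + n − 1.

Base case: s[0] = -1, and 0^2 + 0 − 1 = -1.
Assume s[r] = r^2 + r − 1.
Then s[r+1] = s[r] + (2r + 2) = (r^2 + r − 1) + (2r + 2) = r^2 + 3r + 1,
and (r+1)^2 + (r+1) − 1 = r^2 + 3r + 1.
Hence s[n] = n^2 + n − 1 for every n ≥ 0, by induction.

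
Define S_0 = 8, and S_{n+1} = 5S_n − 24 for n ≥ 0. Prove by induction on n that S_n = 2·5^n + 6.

Base case: S_0 = 8, and 2·5^0 + 6 = 2 + 6 = 8.
Assume S_m = 2·5^m + 6 for some m ≥ 0.
Then S_{m+1} = 5S_m − 24 = 5·(2·5^m + 6) − 24 = 10·5^m + 30 − 24 = 2·5^{m+1} + 6.
Hence S_n = 2·5^n + 6 for every n ≥ 0, by induction.

S_n = 2·5^n + 6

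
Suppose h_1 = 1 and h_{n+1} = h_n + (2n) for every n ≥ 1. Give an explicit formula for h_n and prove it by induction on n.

Claim: h_n = n^2 − n + 1.

Base case: h_1 = 1, and 1^2 − 1 + 1 = 1.
Assume h_k = k^2 − k + 1.
Then h_{k+1} = h_k + (2k) = (k^2 − k + 1) + (2k) = k^2 + k + 1,
and (k+1)^2 − (k+1) + 1 = k^2 + k + 1.
Hence h_n = n^2 − n + 1 for every n ≥ 1, by induction.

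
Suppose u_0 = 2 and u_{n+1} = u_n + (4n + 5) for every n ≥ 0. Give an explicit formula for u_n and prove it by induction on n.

Claim: u_n = 2n^2 + 3n + 2.

Base case: u_0 = 2, and 2·0^2 + 3·0 + 2 = 2.
Assume u_r = 2r^2 + 3r + 2.
Then u_{r+1} = u_r + (4r + 5) = (2r^2 + 3r + 2) + (4r + 5) = 2r^2 + 7r + 7,
and 2·(r+1)^2 + 3·(r+1) + 2 = 2r^2 + 7r + 7.
This completes the inductive step, so u_n = 2n^2 + 3n + 2 for all n ≥ 0.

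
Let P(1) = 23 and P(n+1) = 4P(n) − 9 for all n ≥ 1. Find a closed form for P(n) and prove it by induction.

Claim: P(n) = 5·4^n + 3.

Base case: P(1) = 23, and 5·4^1 + 3 = 20 + 3 = 23.
Assume P(j) = 5·4^j + 3 for some j ≥ 1.
Then P(j+1) = 4P(j) − 9 = 4·(5·4^j + 3) − 9 = 20·4^j + 12 − 9 = 5·4^{j+1} + 3.
So the formula holds for j+1, and by induction P(n) = 5·4^n + 3 for all n ≥ 1.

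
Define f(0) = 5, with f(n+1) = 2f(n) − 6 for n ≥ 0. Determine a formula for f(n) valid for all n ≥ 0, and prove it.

Claim: f(n) = -2^n + 6.

Base case: f(0) = 5, and -2^0 + 6 = -1 + 6 = 5.
Assume f(r) = -2^r + 6 for some r ≥ 0.
Then f(r+1) = 2f(r) − 6 = 2·(-2^r + 6) − 6 = -2^{r+1} + 12 − 6 = -2^{r+1} + 6.
By induction, f(n) = -2^n + 6 for all n ≥ 0.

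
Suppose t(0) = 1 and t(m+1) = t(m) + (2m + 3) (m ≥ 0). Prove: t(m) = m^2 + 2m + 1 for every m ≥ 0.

Base case: t(0) = 1, and 0^2 + 2·0 + 1 = 1.
Assume t(k) = k^2 + 2k + 1.
Then t(k+1) = t(k) + (2k + 3) = (k^2 + 2k + 1) + (2k + 3) = k^2 + 4k + 4,
and (k+1)^2 + 2·(k+1) + 1 = k^2 + 4k + 4.
By induction, t(m) = m^2 + 2m + 1 for all m ≥ 0.

t(m) = m^2 + 2m + 1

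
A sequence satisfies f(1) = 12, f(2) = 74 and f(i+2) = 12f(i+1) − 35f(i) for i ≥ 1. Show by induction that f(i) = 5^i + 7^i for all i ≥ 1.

Base cases: f(1) = 12 and 5^1 + 7^1 = 12; f(2) = 74 and 5^2 + 7^2 = 74.
Assume f(j) = 5^j + 7^j for all 1 ≤ j ≤ r, where r ≥ 2.
Then f(r+1) = 12f(r) − 35f(r−1) = 12·(5^r + 7^r) − 35·(5^{r−1} + 7^{r−1}) = (12·5 − 35)5^{r−1} + (12·7 − 35)7^{r−1} = 25·5^{r−1} + 49·7^{r−1} = 5^{r+1} + 7^{r+1}.
This completes the inductive step, so f(i) = 5^i + 7^i for all i ≥ 1.

f(i) = 5^i + 7^i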